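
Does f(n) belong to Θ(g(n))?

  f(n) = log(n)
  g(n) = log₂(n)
True

f(n) = log(n) and g(n) = log₂(n) are both O(log n).
Since they have the same asymptotic growth rate, f(n) = Θ(g(n)) is true.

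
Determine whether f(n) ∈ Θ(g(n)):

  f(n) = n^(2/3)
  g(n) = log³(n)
False

f(n) = n^(2/3) is O(n^(2/3)), and g(n) = log³(n) is O(log³ n).
Since they have different growth rates, f(n) = Θ(g(n)) is false.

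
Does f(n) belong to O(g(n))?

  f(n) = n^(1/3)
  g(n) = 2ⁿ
True

f(n) = n^(1/3) is O(n^(1/3)), and g(n) = 2ⁿ is O(2ⁿ).
Since O(n^(1/3)) ⊆ O(2ⁿ) (f grows no faster than g), f(n) = O(g(n)) is true.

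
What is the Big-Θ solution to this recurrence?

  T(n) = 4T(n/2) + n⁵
Θ(n⁵)

Master Theorem: a = 4, b = 2, f(n) = n⁵.
Compute the critical exponent d = log₂(4) = 2.
Compare f(n) = Θ(n⁵) against n^d:
  k = 5 > d = 2, so f(n) = Ω(n^(d+ε)) — Case 3.
  Regularity: a·(n/b)^5/n^5 = a/b^5 = 4/32 < 1 ✓.
  The top-level work dominates: T(n) = Θ(f(n)) = Θ(n⁵).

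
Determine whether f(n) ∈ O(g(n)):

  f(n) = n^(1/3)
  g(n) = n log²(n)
True

f(n) = n^(1/3) is O(n^(1/3)), and g(n) = n log²(n) is O(n log² n).
Since O(n^(1/3)) ⊆ O(n log² n) (f grows no faster than g), f(n) = O(g(n)) is true.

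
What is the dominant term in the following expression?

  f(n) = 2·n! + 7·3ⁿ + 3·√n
2·n!

Looking at each term:
  - 2·n! is O(n!)
  - 7·3ⁿ is O(3ⁿ)
  - 3·√n is O(√n)

The term 2·n! (O(n!)) grows fastest and dominates all others.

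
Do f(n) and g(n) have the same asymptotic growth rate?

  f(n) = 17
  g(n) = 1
True

f(n) = 17 and g(n) = 1 are both O(1).
Since they have the same asymptotic growth rate, f(n) = Θ(g(n)) is true.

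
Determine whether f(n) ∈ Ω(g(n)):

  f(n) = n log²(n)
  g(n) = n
True

f(n) = n log²(n) is O(n log² n), and g(n) = n is O(n).
Since O(n log² n) grows at least as fast as O(n), f(n) = Ω(g(n)) is true.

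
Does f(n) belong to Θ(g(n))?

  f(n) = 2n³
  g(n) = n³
True

f(n) = 2n³ and g(n) = n³ are both O(n³).
Since they have the same asymptotic growth rate, f(n) = Θ(g(n)) is true.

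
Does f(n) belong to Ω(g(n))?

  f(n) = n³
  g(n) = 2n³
True

f(n) = n³ and g(n) = 2n³ are both O(n³).
Big-Ω permits equal growth rates (f ≥ c·g for some c > 0), so f(n) = Ω(g(n)) is true.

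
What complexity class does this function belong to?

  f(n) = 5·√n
O(√n)

The dominant term in 5·√n is 5·√n, which is Θ(√n).
Constants are absorbed, so the tightest bound is O(√n).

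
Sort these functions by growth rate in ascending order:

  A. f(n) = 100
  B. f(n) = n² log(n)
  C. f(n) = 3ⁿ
A < B < C

Comparing growth rates:
A = 100 is O(1)
B = n² log(n) is O(n² log n)
C = 3ⁿ is O(3ⁿ)

Therefore, the order from slowest to fastest is: A < B < C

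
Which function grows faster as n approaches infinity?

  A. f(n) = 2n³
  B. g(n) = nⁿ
B

f(n) = 2n³ is O(n³), while g(n) = nⁿ is O(nⁿ).
Since O(nⁿ) grows faster than O(n³), g(n) dominates.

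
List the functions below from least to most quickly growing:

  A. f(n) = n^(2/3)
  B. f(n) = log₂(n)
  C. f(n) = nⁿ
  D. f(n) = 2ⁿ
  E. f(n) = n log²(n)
B < A < E < D < C

Comparing growth rates:
B = log₂(n) is O(log n)
A = n^(2/3) is O(n^(2/3))
E = n log²(n) is O(n log² n)
D = 2ⁿ is O(2ⁿ)
C = nⁿ is O(nⁿ)

Therefore, the order from slowest to fastest is: B < A < E < D < C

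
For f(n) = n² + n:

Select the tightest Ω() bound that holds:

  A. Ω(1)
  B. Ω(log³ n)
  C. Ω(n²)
C

f(n) = n² + n is Ω(n²).
All listed options are valid Big-Ω bounds (lower bounds),
but Ω(n²) is the tightest (largest valid bound).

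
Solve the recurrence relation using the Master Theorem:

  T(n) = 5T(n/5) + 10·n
Θ(n log n)

Master Theorem: a = 5, b = 5, f(n) = 10·n.
Compute the critical exponent d = log₅(5) = 1.
Compare f(n) = Θ(n) against n^d:
  k = 1 = d, so f(n) = Θ(n^d) — Case 2.
  Work is balanced across levels: T(n) = Θ(n^d log n) = Θ(n log n).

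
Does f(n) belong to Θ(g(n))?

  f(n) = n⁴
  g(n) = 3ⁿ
False

f(n) = n⁴ is O(n⁴), and g(n) = 3ⁿ is O(3ⁿ).
Since they have different growth rates, f(n) = Θ(g(n)) is false.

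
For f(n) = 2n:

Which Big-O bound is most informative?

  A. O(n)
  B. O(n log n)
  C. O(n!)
A

f(n) = 2n is O(n).
All listed options are valid Big-O bounds (upper bounds),
but O(n) is the tightest (smallest valid bound).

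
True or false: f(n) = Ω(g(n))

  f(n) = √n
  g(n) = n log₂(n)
False

f(n) = √n is O(√n), and g(n) = n log₂(n) is O(n log n).
Since O(√n) grows slower than O(n log n), f(n) = Ω(g(n)) is false.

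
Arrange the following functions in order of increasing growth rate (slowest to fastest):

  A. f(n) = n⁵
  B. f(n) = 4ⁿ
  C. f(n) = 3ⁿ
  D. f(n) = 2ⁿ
A < D < C < B

Comparing growth rates:
A = n⁵ is O(n⁵)
D = 2ⁿ is O(2ⁿ)
C = 3ⁿ is O(3ⁿ)
B = 4ⁿ is O(4ⁿ)

Therefore, the order from slowest to fastest is: A < D < C < B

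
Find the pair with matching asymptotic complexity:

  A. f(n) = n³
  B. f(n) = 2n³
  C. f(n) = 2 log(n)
A and B

Examining each function:
  A. n³ is O(n³)
  B. 2n³ is O(n³)
  C. 2 log(n) is O(log n)

Functions A and B both have the same complexity class.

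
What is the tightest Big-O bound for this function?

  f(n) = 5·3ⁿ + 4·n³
O(3ⁿ)

The dominant term in 5·3ⁿ + 4·n³ is 5·3ⁿ, which is Θ(3ⁿ).
Lower-order terms (4·n³) are asymptotically negligible.
Constants are absorbed, so the tightest bound is O(3ⁿ).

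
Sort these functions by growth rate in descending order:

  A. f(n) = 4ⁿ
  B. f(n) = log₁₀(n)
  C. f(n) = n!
C > A > B

Comparing growth rates:
C = n! is O(n!)
A = 4ⁿ is O(4ⁿ)
B = log₁₀(n) is O(log n)

Therefore, the order from fastest to slowest is: C > A > B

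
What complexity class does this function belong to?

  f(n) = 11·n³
O(n³)

The dominant term in 11·n³ is 11·n³, which is Θ(n³).
Constants are absorbed, so the tightest bound is O(n³).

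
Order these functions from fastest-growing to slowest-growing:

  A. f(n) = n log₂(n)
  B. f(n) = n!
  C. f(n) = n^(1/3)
B > A > C

Comparing growth rates:
B = n! is O(n!)
A = n log₂(n) is O(n log n)
C = n^(1/3) is O(n^(1/3))

Therefore, the order from fastest to slowest is: B > A > C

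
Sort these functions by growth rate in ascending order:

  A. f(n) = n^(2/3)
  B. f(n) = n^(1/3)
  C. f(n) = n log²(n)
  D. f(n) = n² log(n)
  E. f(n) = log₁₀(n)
E < B < A < C < D

Comparing growth rates:
E = log₁₀(n) is O(log n)
B = n^(1/3) is O(n^(1/3))
A = n^(2/3) is O(n^(2/3))
C = n log²(n) is O(n log² n)
D = n² log(n) is O(n² log n)

Therefore, the order from slowest to fastest is: E < B < A < C < D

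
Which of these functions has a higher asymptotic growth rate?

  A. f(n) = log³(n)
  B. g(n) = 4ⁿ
B

f(n) = log³(n) is O(log³ n), while g(n) = 4ⁿ is O(4ⁿ).
Since O(4ⁿ) grows faster than O(log³ n), g(n) dominates.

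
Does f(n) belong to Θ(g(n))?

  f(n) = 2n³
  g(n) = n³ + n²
True

f(n) = 2n³ and g(n) = n³ + n² are both O(n³).
Since they have the same asymptotic growth rate, f(n) = Θ(g(n)) is true.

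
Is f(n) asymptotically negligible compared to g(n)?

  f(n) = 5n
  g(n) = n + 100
False

f(n) = 5n is O(n), and g(n) = n + 100 is O(n).
Since they have the same growth rate, f(n) = o(g(n)) is false.
(f = o(g) requires f to grow strictly slower, not equal.)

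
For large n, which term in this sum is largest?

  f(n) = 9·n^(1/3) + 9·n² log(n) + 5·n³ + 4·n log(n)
5·n³

Looking at each term:
  - 9·n^(1/3) is O(n^(1/3))
  - 9·n² log(n) is O(n² log n)
  - 5·n³ is O(n³)
  - 4·n log(n) is O(n log n)

The term 5·n³ (O(n³)) grows fastest and dominates all others.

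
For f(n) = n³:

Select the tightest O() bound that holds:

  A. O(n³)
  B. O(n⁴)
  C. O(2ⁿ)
A

f(n) = n³ is O(n³).
All listed options are valid Big-O bounds (upper bounds),
but O(n³) is the tightest (smallest valid bound).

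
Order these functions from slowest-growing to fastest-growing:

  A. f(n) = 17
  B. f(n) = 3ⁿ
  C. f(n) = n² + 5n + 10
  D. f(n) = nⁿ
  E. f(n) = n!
A < C < B < E < D

Comparing growth rates:
A = 17 is O(1)
C = n² + 5n + 10 is O(n²)
B = 3ⁿ is O(3ⁿ)
E = n! is O(n!)
D = nⁿ is O(nⁿ)

Therefore, the order from slowest to fastest is: A < C < B < E < D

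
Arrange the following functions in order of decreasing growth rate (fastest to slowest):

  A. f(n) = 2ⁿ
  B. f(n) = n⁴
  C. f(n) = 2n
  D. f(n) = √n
A > B > C > D

Comparing growth rates:
A = 2ⁿ is O(2ⁿ)
B = n⁴ is O(n⁴)
C = 2n is O(n)
D = √n is O(√n)

Therefore, the order from fastest to slowest is: A > B > C > D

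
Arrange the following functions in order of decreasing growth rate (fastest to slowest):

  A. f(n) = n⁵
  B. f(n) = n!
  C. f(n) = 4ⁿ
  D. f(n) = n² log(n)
B > C > A > D

Comparing growth rates:
B = n! is O(n!)
C = 4ⁿ is O(4ⁿ)
A = n⁵ is O(n⁵)
D = n² log(n) is O(n² log n)

Therefore, the order from fastest to slowest is: B > C > A > D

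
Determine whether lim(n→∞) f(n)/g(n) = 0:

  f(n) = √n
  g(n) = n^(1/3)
False

f(n) = √n is O(√n), and g(n) = n^(1/3) is O(n^(1/3)).
Since O(√n) grows faster than or equal to O(n^(1/3)), f(n) = o(g(n)) is false.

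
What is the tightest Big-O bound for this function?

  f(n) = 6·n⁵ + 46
O(n⁵)

The dominant term in 6·n⁵ + 46 is 6·n⁵, which is Θ(n⁵).
Lower-order terms (46) are asymptotically negligible.
Constants are absorbed, so the tightest bound is O(n⁵).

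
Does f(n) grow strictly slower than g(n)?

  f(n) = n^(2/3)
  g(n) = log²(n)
False

f(n) = n^(2/3) is O(n^(2/3)), and g(n) = log²(n) is O(log² n).
Since O(n^(2/3)) grows faster than or equal to O(log² n), f(n) = o(g(n)) is false.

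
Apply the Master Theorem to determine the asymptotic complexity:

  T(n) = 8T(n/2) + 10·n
Θ(n³)

Master Theorem: a = 8, b = 2, f(n) = 10·n.
Compute the critical exponent d = log₂(8) = 3.
Compare f(n) = Θ(n) against n^d:
  k = 1 < d = 3, so f(n) = O(n^(d-ε)) — Case 1.
  The recursion cost dominates: T(n) = Θ(n^d) = Θ(n³).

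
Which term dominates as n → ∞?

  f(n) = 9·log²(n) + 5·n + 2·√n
5·n

Looking at each term:
  - 9·log²(n) is O(log² n)
  - 5·n is O(n)
  - 2·√n is O(√n)

The term 5·n (O(n)) grows fastest and dominates all others.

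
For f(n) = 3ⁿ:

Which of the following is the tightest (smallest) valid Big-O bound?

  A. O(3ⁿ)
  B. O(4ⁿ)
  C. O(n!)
A

f(n) = 3ⁿ is O(3ⁿ).
All listed options are valid Big-O bounds (upper bounds),
but O(3ⁿ) is the tightest (smallest valid bound).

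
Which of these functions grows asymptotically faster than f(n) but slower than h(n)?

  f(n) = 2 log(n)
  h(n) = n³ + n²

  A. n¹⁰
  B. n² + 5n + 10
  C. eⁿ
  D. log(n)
B

We need g(n) with 2 log(n) = o(g(n)) and g(n) = o(n³ + n²), i.e. O(log n) ≺ g ≺ O(n³).
Check each option:
  A. n¹⁰ — O(n¹⁰) does not grow strictly slower than h(n)
  B. n² + 5n + 10 — O(n²) is strictly between O(log n) and O(n³) ✓
  C. eⁿ — O(eⁿ) does not grow strictly slower than h(n)
  D. log(n) — O(log n) does not grow strictly faster than f(n)

Only option B (n² + 5n + 10) lies strictly between.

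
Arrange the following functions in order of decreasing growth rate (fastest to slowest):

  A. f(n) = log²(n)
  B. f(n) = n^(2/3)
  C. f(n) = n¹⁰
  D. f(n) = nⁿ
D > C > B > A

Comparing growth rates:
D = nⁿ is O(nⁿ)
C = n¹⁰ is O(n¹⁰)
B = n^(2/3) is O(n^(2/3))
A = log²(n) is O(log² n)

Therefore, the order from fastest to slowest is: D > C > B > A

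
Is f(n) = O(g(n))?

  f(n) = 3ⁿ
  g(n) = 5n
False

f(n) = 3ⁿ is O(3ⁿ), and g(n) = 5n is O(n).
Since O(3ⁿ) grows faster than O(n), f(n) = O(g(n)) is false.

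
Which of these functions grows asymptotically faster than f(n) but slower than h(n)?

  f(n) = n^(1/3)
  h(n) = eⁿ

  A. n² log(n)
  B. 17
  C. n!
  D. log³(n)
A

We need g(n) with n^(1/3) = o(g(n)) and g(n) = o(eⁿ), i.e. O(n^(1/3)) ≺ g ≺ O(eⁿ).
Check each option:
  A. n² log(n) — O(n² log n) is strictly between O(n^(1/3)) and O(eⁿ) ✓
  B. 17 — O(1) does not grow strictly faster than f(n)
  C. n! — O(n!) does not grow strictly slower than h(n)
  D. log³(n) — O(log³ n) does not grow strictly faster than f(n)

Only option A (n² log(n)) lies strictly between.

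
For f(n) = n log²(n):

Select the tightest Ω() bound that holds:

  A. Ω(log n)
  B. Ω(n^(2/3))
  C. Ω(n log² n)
C

f(n) = n log²(n) is Ω(n log² n).
All listed options are valid Big-Ω bounds (lower bounds),
but Ω(n log² n) is the tightest (largest valid bound).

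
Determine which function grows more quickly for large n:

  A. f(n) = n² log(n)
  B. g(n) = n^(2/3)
A

f(n) = n² log(n) is O(n² log n), while g(n) = n^(2/3) is O(n^(2/3)).
Since O(n² log n) grows faster than O(n^(2/3)), f(n) dominates.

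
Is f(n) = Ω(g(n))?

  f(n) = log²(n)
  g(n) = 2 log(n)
True

f(n) = log²(n) is O(log² n), and g(n) = 2 log(n) is O(log n).
Since O(log² n) grows at least as fast as O(log n), f(n) = Ω(g(n)) is true.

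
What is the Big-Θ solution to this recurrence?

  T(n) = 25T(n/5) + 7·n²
Θ(n² log n)

Master Theorem: a = 25, b = 5, f(n) = 7·n².
Compute the critical exponent d = log₅(25) = 2.
Compare f(n) = Θ(n²) against n^d:
  k = 2 = d, so f(n) = Θ(n^d) — Case 2.
  Work is balanced across levels: T(n) = Θ(n^d log n) = Θ(n² log n).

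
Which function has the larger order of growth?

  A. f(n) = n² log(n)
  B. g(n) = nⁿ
B

f(n) = n² log(n) is O(n² log n), while g(n) = nⁿ is O(nⁿ).
Since O(nⁿ) grows faster than O(n² log n), g(n) dominates.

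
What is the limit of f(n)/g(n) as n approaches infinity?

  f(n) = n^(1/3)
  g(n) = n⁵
0

Since n^(1/3) (O(n^(1/3))) grows slower than n⁵ (O(n⁵)),
the ratio f(n)/g(n) → 0 as n → ∞.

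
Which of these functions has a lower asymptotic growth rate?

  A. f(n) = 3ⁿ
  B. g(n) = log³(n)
B

f(n) = 3ⁿ is O(3ⁿ), while g(n) = log³(n) is O(log³ n).
Since O(log³ n) grows slower than O(3ⁿ), g(n) is dominated.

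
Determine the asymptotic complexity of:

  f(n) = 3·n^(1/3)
O(n^(1/3))

The dominant term in 3·n^(1/3) is 3·n^(1/3), which is Θ(n^(1/3)).
Constants are absorbed, so the tightest bound is O(n^(1/3)).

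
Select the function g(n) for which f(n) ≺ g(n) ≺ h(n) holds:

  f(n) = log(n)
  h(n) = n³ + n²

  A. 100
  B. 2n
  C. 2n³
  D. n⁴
B

We need g(n) with log(n) = o(g(n)) and g(n) = o(n³ + n²), i.e. O(log n) ≺ g ≺ O(n³).
Check each option:
  A. 100 — O(1) does not grow strictly faster than f(n)
  B. 2n — O(n) is strictly between O(log n) and O(n³) ✓
  C. 2n³ — O(n³) does not grow strictly slower than h(n)
  D. n⁴ — O(n⁴) does not grow strictly slower than h(n)

Only option B (2n) lies strictly between.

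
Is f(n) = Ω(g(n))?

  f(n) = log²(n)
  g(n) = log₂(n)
True

f(n) = log²(n) is O(log² n), and g(n) = log₂(n) is O(log n).
Since O(log² n) grows at least as fast as O(log n), f(n) = Ω(g(n)) is true.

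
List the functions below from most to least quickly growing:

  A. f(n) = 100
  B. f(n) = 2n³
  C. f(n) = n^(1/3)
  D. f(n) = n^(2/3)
B > D > C > A

Comparing growth rates:
B = 2n³ is O(n³)
D = n^(2/3) is O(n^(2/3))
C = n^(1/3) is O(n^(1/3))
A = 100 is O(1)

Therefore, the order from fastest to slowest is: B > D > C > A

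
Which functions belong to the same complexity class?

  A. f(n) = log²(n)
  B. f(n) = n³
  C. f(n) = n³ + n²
B and C

Examining each function:
  A. log²(n) is O(log² n)
  B. n³ is O(n³)
  C. n³ + n² is O(n³)

Functions B and C both have the same complexity class.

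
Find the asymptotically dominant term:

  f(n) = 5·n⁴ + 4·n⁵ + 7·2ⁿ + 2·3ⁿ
2·3ⁿ

Looking at each term:
  - 5·n⁴ is O(n⁴)
  - 4·n⁵ is O(n⁵)
  - 7·2ⁿ is O(2ⁿ)
  - 2·3ⁿ is O(3ⁿ)

The term 2·3ⁿ (O(3ⁿ)) grows fastest and dominates all others.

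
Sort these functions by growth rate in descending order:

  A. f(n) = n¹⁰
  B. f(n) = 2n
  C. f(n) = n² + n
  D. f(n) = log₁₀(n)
A > C > B > D

Comparing growth rates:
A = n¹⁰ is O(n¹⁰)
C = n² + n is O(n²)
B = 2n is O(n)
D = log₁₀(n) is O(log n)

Therefore, the order from fastest to slowest is: A > C > B > D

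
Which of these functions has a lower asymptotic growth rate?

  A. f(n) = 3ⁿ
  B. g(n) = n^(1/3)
B

f(n) = 3ⁿ is O(3ⁿ), while g(n) = n^(1/3) is O(n^(1/3)).
Since O(n^(1/3)) grows slower than O(3ⁿ), g(n) is dominated.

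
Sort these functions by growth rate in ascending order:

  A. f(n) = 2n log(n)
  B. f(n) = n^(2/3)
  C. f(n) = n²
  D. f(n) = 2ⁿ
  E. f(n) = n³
B < A < C < E < D

Comparing growth rates:
B = n^(2/3) is O(n^(2/3))
A = 2n log(n) is O(n log n)
C = n² is O(n²)
E = n³ is O(n³)
D = 2ⁿ is O(2ⁿ)

Therefore, the order from slowest to fastest is: B < A < C < E < D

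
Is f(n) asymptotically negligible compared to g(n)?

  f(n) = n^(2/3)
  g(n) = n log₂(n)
True

f(n) = n^(2/3) is O(n^(2/3)), and g(n) = n log₂(n) is O(n log n).
Since O(n^(2/3)) grows strictly slower than O(n log n), f(n) = o(g(n)) is true.
This means lim(n→∞) f(n)/g(n) = 0.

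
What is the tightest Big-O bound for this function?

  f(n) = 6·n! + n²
O(n!)

The dominant term in 6·n! + n² is 6·n!, which is Θ(n!).
Lower-order terms (n²) are asymptotically negligible.
Constants are absorbed, so the tightest bound is O(n!).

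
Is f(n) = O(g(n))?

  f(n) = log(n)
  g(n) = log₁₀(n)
True

f(n) = log(n) and g(n) = log₁₀(n) are both O(log n).
Big-O permits equal growth rates (f ≤ c·g for some c), so f(n) = O(g(n)) is true.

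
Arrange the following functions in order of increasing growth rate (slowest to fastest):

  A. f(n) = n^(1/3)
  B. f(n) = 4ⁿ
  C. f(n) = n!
A < B < C

Comparing growth rates:
A = n^(1/3) is O(n^(1/3))
B = 4ⁿ is O(4ⁿ)
C = n! is O(n!)

Therefore, the order from slowest to fastest is: A < B < C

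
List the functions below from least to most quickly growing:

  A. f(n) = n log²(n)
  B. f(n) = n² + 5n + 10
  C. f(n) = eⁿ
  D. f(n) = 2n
D < A < B < C

Comparing growth rates:
D = 2n is O(n)
A = n log²(n) is O(n log² n)
B = n² + 5n + 10 is O(n²)
C = eⁿ is O(eⁿ)

Therefore, the order from slowest to fastest is: D < A < B < C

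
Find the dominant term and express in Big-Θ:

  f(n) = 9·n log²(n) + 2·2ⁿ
Θ(2ⁿ)

Order the terms by growth rate: 9·n log²(n) ≺ 2·2ⁿ.
The fastest-growing term 2·2ⁿ dominates as n → ∞; dropping its constant factor gives Θ(2ⁿ).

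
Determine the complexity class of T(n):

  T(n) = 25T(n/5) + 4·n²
Θ(n² log n)

Master Theorem: a = 25, b = 5, f(n) = 4·n².
Compute the critical exponent d = log₅(25) = 2.
Compare f(n) = Θ(n²) against n^d:
  k = 2 = d, so f(n) = Θ(n^d) — Case 2.
  Work is balanced across levels: T(n) = Θ(n^d log n) = Θ(n² log n).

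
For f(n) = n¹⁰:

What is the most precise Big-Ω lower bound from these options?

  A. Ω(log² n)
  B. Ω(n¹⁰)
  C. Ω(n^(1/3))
B

f(n) = n¹⁰ is Ω(n¹⁰).
All listed options are valid Big-Ω bounds (lower bounds),
but Ω(n¹⁰) is the tightest (largest valid bound).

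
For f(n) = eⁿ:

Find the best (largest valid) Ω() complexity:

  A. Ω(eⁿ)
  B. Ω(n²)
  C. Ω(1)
A

f(n) = eⁿ is Ω(eⁿ).
All listed options are valid Big-Ω bounds (lower bounds),
but Ω(eⁿ) is the tightest (largest valid bound).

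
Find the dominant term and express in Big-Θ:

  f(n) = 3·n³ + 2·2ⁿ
Θ(2ⁿ)

Order the terms by growth rate: 3·n³ ≺ 2·2ⁿ.
The fastest-growing term 2·2ⁿ dominates as n → ∞; dropping its constant factor gives Θ(2ⁿ).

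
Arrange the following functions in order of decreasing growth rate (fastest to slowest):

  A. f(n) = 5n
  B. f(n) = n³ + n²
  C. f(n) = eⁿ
C > B > A

Comparing growth rates:
C = eⁿ is O(eⁿ)
B = n³ + n² is O(n³)
A = 5n is O(n)

Therefore, the order from fastest to slowest is: C > B > A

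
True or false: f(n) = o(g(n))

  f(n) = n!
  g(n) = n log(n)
False

f(n) = n! is O(n!), and g(n) = n log(n) is O(n log n).
Since O(n!) grows faster than or equal to O(n log n), f(n) = o(g(n)) is false.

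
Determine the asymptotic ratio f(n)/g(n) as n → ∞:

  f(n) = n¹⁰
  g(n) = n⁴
∞

Since n¹⁰ (O(n¹⁰)) grows faster than n⁴ (O(n⁴)),
the ratio f(n)/g(n) → ∞ as n → ∞.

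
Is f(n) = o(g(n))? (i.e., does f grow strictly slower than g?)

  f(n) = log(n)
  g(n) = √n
True

f(n) = log(n) is O(log n), and g(n) = √n is O(√n).
Since O(log n) grows strictly slower than O(√n), f(n) = o(g(n)) is true.
This means lim(n→∞) f(n)/g(n) = 0.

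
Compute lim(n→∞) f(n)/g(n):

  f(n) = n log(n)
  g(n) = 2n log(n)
1/2

Since n log(n) and 2n log(n) have the same growth rate (O(n log n)),
the ratio converges to a constant: 1/2.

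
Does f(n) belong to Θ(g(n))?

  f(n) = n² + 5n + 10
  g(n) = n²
True

f(n) = n² + 5n + 10 and g(n) = n² are both O(n²).
Since they have the same asymptotic growth rate, f(n) = Θ(g(n)) is true.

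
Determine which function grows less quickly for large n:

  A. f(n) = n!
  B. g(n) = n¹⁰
B

f(n) = n! is O(n!), while g(n) = n¹⁰ is O(n¹⁰).
Since O(n¹⁰) grows slower than O(n!), g(n) is dominated.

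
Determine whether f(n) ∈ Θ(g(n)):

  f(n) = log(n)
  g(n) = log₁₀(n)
True

f(n) = log(n) and g(n) = log₁₀(n) are both O(log n).
Since they have the same asymptotic growth rate, f(n) = Θ(g(n)) is true.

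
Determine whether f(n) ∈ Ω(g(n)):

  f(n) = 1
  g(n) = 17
True

f(n) = 1 and g(n) = 17 are both O(1).
Big-Ω permits equal growth rates (f ≥ c·g for some c > 0), so f(n) = Ω(g(n)) is true.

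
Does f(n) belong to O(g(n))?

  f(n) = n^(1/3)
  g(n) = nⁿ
True

f(n) = n^(1/3) is O(n^(1/3)), and g(n) = nⁿ is O(nⁿ).
Since O(n^(1/3)) ⊆ O(nⁿ) (f grows no faster than g), f(n) = O(g(n)) is true.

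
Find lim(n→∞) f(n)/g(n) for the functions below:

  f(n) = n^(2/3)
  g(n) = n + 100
0

Since n^(2/3) (O(n^(2/3))) grows slower than n + 100 (O(n)),
the ratio f(n)/g(n) → 0 as n → ∞.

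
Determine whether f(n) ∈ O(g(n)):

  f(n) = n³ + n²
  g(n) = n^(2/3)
False

f(n) = n³ + n² is O(n³), and g(n) = n^(2/3) is O(n^(2/3)).
Since O(n³) grows faster than O(n^(2/3)), f(n) = O(g(n)) is false.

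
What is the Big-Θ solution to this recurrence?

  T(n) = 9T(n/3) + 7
Θ(n²)

Master Theorem: a = 9, b = 3, f(n) = 7.
Compute the critical exponent d = log₃(9) = 2.
Compare f(n) = Θ(1) against n^d:
  k = 0 < d = 2, so f(n) = O(n^(d-ε)) — Case 1.
  The recursion cost dominates: T(n) = Θ(n^d) = Θ(n²).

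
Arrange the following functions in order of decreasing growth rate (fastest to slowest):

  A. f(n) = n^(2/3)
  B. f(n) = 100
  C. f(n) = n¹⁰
C > A > B

Comparing growth rates:
C = n¹⁰ is O(n¹⁰)
A = n^(2/3) is O(n^(2/3))
B = 100 is O(1)

Therefore, the order from fastest to slowest is: C > A > B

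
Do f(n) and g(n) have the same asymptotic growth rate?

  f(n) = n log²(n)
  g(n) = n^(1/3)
False

f(n) = n log²(n) is O(n log² n), and g(n) = n^(1/3) is O(n^(1/3)).
Since they have different growth rates, f(n) = Θ(g(n)) is false.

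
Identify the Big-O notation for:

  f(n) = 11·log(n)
O(log n)

The dominant term in 11·log(n) is 11·log(n), which is Θ(log n).
Constants are absorbed, so the tightest bound is O(log n).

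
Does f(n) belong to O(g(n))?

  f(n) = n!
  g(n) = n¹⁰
False

f(n) = n! is O(n!), and g(n) = n¹⁰ is O(n¹⁰).
Since O(n!) grows faster than O(n¹⁰), f(n) = O(g(n)) is false.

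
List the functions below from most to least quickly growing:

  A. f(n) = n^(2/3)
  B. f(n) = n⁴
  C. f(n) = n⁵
C > B > A

Comparing growth rates:
C = n⁵ is O(n⁵)
B = n⁴ is O(n⁴)
A = n^(2/3) is O(n^(2/3))

Therefore, the order from fastest to slowest is: C > B > A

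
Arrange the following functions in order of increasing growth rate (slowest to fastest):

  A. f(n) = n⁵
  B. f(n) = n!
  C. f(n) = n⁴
C < A < B

Comparing growth rates:
C = n⁴ is O(n⁴)
A = n⁵ is O(n⁵)
B = n! is O(n!)

Therefore, the order from slowest to fastest is: C < A < B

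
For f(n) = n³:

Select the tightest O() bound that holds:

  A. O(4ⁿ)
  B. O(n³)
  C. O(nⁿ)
B

f(n) = n³ is O(n³).
All listed options are valid Big-O bounds (upper bounds),
but O(n³) is the tightest (smallest valid bound).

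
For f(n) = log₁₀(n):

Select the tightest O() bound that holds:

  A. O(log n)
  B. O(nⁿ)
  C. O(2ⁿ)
A

f(n) = log₁₀(n) is O(log n).
All listed options are valid Big-O bounds (upper bounds),
but O(log n) is the tightest (smallest valid bound).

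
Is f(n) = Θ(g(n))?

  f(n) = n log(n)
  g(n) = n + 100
False

f(n) = n log(n) is O(n log n), and g(n) = n + 100 is O(n).
Since they have different growth rates, f(n) = Θ(g(n)) is false.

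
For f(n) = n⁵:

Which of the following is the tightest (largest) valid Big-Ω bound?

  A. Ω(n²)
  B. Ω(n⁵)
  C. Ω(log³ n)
B

f(n) = n⁵ is Ω(n⁵).
All listed options are valid Big-Ω bounds (lower bounds),
but Ω(n⁵) is the tightest (largest valid bound).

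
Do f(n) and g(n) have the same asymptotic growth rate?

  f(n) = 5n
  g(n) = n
True

f(n) = 5n and g(n) = n are both O(n).
Since they have the same asymptotic growth rate, f(n) = Θ(g(n)) is true.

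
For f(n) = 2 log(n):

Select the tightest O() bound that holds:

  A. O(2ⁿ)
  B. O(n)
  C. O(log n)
C

f(n) = 2 log(n) is O(log n).
All listed options are valid Big-O bounds (upper bounds),
but O(log n) is the tightest (smallest valid bound).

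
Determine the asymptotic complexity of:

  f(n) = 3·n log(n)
O(n log n)

The dominant term in 3·n log(n) is 3·n log(n), which is Θ(n log n).
Constants are absorbed, so the tightest bound is O(n log n).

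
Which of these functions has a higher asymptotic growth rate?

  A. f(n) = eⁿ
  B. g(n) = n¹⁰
A

f(n) = eⁿ is O(eⁿ), while g(n) = n¹⁰ is O(n¹⁰).
Since O(eⁿ) grows faster than O(n¹⁰), f(n) dominates.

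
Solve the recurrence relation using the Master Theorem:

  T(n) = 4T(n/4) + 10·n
Θ(n log n)

Master Theorem: a = 4, b = 4, f(n) = 10·n.
Compute the critical exponent d = log₄(4) = 1.
Compare f(n) = Θ(n) against n^d:
  k = 1 = d, so f(n) = Θ(n^d) — Case 2.
  Work is balanced across levels: T(n) = Θ(n^d log n) = Θ(n log n).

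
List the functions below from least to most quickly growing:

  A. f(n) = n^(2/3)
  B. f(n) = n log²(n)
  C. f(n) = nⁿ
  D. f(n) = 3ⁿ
A < B < D < C

Comparing growth rates:
A = n^(2/3) is O(n^(2/3))
B = n log²(n) is O(n log² n)
D = 3ⁿ is O(3ⁿ)
C = nⁿ is O(nⁿ)

Therefore, the order from slowest to fastest is: A < B < D < C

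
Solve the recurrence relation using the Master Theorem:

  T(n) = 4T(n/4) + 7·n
Θ(n log n)

Master Theorem: a = 4, b = 4, f(n) = 7·n.
Compute the critical exponent d = log₄(4) = 1.
Compare f(n) = Θ(n) against n^d:
  k = 1 = d, so f(n) = Θ(n^d) — Case 2.
  Work is balanced across levels: T(n) = Θ(n^d log n) = Θ(n log n).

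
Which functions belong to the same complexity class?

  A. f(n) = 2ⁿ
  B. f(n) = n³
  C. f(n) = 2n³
B and C

Examining each function:
  A. 2ⁿ is O(2ⁿ)
  B. n³ is O(n³)
  C. 2n³ is O(n³)

Functions B and C both have the same complexity class.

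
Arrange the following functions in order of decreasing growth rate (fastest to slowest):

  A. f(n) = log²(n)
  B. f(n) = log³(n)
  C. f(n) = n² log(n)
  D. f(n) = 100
C > B > A > D

Comparing growth rates:
C = n² log(n) is O(n² log n)
B = log³(n) is O(log³ n)
A = log²(n) is O(log² n)
D = 100 is O(1)

Therefore, the order from fastest to slowest is: C > B > A > D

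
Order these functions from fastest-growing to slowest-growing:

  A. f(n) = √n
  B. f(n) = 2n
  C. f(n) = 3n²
C > B > A

Comparing growth rates:
C = 3n² is O(n²)
B = 2n is O(n)
A = √n is O(√n)

Therefore, the order from fastest to slowest is: C > B > A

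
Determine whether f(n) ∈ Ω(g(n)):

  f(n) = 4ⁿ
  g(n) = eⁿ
True

f(n) = 4ⁿ is O(4ⁿ), and g(n) = eⁿ is O(eⁿ).
Since O(4ⁿ) grows at least as fast as O(eⁿ), f(n) = Ω(g(n)) is true.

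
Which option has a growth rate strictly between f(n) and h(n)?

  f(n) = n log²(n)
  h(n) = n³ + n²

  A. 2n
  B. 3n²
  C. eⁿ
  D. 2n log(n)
B

We need g(n) with n log²(n) = o(g(n)) and g(n) = o(n³ + n²), i.e. O(n log² n) ≺ g ≺ O(n³).
Check each option:
  A. 2n — O(n) does not grow strictly faster than f(n)
  B. 3n² — O(n²) is strictly between O(n log² n) and O(n³) ✓
  C. eⁿ — O(eⁿ) does not grow strictly slower than h(n)
  D. 2n log(n) — O(n log n) does not grow strictly faster than f(n)

Only option B (3n²) lies strictly between.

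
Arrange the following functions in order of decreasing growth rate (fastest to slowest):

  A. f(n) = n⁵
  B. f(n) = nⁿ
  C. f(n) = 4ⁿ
B > C > A

Comparing growth rates:
B = nⁿ is O(nⁿ)
C = 4ⁿ is O(4ⁿ)
A = n⁵ is O(n⁵)

Therefore, the order from fastest to slowest is: B > C > A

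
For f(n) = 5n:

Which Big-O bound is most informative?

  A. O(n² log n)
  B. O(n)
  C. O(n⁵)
B

f(n) = 5n is O(n).
All listed options are valid Big-O bounds (upper bounds),
but O(n) is the tightest (smallest valid bound).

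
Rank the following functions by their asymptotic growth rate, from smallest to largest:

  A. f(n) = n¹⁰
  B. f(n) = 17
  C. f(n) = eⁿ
B < A < C

Comparing growth rates:
B = 17 is O(1)
A = n¹⁰ is O(n¹⁰)
C = eⁿ is O(eⁿ)

Therefore, the order from slowest to fastest is: B < A < C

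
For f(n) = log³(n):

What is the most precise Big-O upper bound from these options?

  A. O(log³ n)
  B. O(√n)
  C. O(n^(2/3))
A

f(n) = log³(n) is O(log³ n).
All listed options are valid Big-O bounds (upper bounds),
but O(log³ n) is the tightest (smallest valid bound).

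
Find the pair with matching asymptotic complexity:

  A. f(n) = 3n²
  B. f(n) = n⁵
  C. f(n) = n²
A and C

Examining each function:
  A. 3n² is O(n²)
  B. n⁵ is O(n⁵)
  C. n² is O(n²)

Functions A and C both have the same complexity class.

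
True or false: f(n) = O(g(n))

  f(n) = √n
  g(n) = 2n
True

f(n) = √n is O(√n), and g(n) = 2n is O(n).
Since O(√n) ⊆ O(n) (f grows no faster than g), f(n) = O(g(n)) is true.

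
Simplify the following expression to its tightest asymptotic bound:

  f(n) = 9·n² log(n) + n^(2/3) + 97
Θ(n² log n)

Order the terms by growth rate: 97 ≺ n^(2/3) ≺ 9·n² log(n).
The fastest-growing term 9·n² log(n) dominates as n → ∞; dropping its constant factor gives Θ(n² log n).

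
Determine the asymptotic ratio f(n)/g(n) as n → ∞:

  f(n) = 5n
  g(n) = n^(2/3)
∞

Since 5n (O(n)) grows faster than n^(2/3) (O(n^(2/3))),
the ratio f(n)/g(n) → ∞ as n → ∞.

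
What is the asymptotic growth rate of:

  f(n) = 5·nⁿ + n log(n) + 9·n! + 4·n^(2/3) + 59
Θ(nⁿ)

Order the terms by growth rate: 59 ≺ 4·n^(2/3) ≺ n log(n) ≺ 9·n! ≺ 5·nⁿ.
The fastest-growing term 5·nⁿ dominates as n → ∞; dropping its constant factor gives Θ(nⁿ).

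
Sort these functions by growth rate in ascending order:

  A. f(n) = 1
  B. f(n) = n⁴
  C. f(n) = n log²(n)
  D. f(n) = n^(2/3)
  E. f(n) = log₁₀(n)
A < E < D < C < B

Comparing growth rates:
A = 1 is O(1)
E = log₁₀(n) is O(log n)
D = n^(2/3) is O(n^(2/3))
C = n log²(n) is O(n log² n)
B = n⁴ is O(n⁴)

Therefore, the order from slowest to fastest is: A < E < D < C < B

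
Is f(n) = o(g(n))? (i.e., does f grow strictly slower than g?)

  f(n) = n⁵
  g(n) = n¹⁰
True

f(n) = n⁵ is O(n⁵), and g(n) = n¹⁰ is O(n¹⁰).
Since O(n⁵) grows strictly slower than O(n¹⁰), f(n) = o(g(n)) is true.
This means lim(n→∞) f(n)/g(n) = 0.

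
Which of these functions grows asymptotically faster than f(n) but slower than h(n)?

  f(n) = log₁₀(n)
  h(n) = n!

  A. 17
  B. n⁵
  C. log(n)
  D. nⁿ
B

We need g(n) with log₁₀(n) = o(g(n)) and g(n) = o(n!), i.e. O(log n) ≺ g ≺ O(n!).
Check each option:
  A. 17 — O(1) does not grow strictly faster than f(n)
  B. n⁵ — O(n⁵) is strictly between O(log n) and O(n!) ✓
  C. log(n) — O(log n) does not grow strictly faster than f(n)
  D. nⁿ — O(nⁿ) does not grow strictly slower than h(n)

Only option B (n⁵) lies strictly between.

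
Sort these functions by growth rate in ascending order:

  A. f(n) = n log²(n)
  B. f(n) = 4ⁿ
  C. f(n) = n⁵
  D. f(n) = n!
A < C < B < D

Comparing growth rates:
A = n log²(n) is O(n log² n)
C = n⁵ is O(n⁵)
B = 4ⁿ is O(4ⁿ)
D = n! is O(n!)

Therefore, the order from slowest to fastest is: A < C < B < D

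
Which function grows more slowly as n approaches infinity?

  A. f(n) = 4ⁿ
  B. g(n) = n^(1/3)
B

f(n) = 4ⁿ is O(4ⁿ), while g(n) = n^(1/3) is O(n^(1/3)).
Since O(n^(1/3)) grows slower than O(4ⁿ), g(n) is dominated.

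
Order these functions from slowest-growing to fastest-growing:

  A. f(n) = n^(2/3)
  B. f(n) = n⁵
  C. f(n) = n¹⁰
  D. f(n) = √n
D < A < B < C

Comparing growth rates:
D = √n is O(√n)
A = n^(2/3) is O(n^(2/3))
B = n⁵ is O(n⁵)
C = n¹⁰ is O(n¹⁰)

Therefore, the order from slowest to fastest is: D < A < B < C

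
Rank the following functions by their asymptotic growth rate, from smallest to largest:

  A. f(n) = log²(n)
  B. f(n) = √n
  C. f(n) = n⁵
A < B < C

Comparing growth rates:
A = log²(n) is O(log² n)
B = √n is O(√n)
C = n⁵ is O(n⁵)

Therefore, the order from slowest to fastest is: A < B < C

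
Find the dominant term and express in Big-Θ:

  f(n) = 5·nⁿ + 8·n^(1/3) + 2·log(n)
Θ(nⁿ)

Order the terms by growth rate: 2·log(n) ≺ 8·n^(1/3) ≺ 5·nⁿ.
The fastest-growing term 5·nⁿ dominates as n → ∞; dropping its constant factor gives Θ(nⁿ).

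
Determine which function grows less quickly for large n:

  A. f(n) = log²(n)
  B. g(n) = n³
A

f(n) = log²(n) is O(log² n), while g(n) = n³ is O(n³).
Since O(log² n) grows slower than O(n³), f(n) is dominated.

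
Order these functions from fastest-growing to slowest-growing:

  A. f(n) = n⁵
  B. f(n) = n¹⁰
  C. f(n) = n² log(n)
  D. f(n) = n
B > A > C > D

Comparing growth rates:
B = n¹⁰ is O(n¹⁰)
A = n⁵ is O(n⁵)
C = n² log(n) is O(n² log n)
D = n is O(n)

Therefore, the order from fastest to slowest is: B > A > C > D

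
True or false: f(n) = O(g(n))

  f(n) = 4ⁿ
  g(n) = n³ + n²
False

f(n) = 4ⁿ is O(4ⁿ), and g(n) = n³ + n² is O(n³).
Since O(4ⁿ) grows faster than O(n³), f(n) = O(g(n)) is false.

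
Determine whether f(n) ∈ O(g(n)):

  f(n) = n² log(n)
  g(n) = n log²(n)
False

f(n) = n² log(n) is O(n² log n), and g(n) = n log²(n) is O(n log² n).
Since O(n² log n) grows faster than O(n log² n), f(n) = O(g(n)) is false.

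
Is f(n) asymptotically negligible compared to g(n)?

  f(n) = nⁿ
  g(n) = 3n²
False

f(n) = nⁿ is O(nⁿ), and g(n) = 3n² is O(n²).
Since O(nⁿ) grows faster than or equal to O(n²), f(n) = o(g(n)) is false.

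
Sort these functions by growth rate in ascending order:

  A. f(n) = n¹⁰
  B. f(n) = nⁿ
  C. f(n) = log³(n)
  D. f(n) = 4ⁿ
C < A < D < B

Comparing growth rates:
C = log³(n) is O(log³ n)
A = n¹⁰ is O(n¹⁰)
D = 4ⁿ is O(4ⁿ)
B = nⁿ is O(nⁿ)

Therefore, the order from slowest to fastest is: C < A < D < B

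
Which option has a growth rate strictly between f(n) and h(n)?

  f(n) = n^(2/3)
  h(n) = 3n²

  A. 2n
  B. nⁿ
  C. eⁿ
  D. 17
A

We need g(n) with n^(2/3) = o(g(n)) and g(n) = o(3n²), i.e. O(n^(2/3)) ≺ g ≺ O(n²).
Check each option:
  A. 2n — O(n) is strictly between O(n^(2/3)) and O(n²) ✓
  B. nⁿ — O(nⁿ) does not grow strictly slower than h(n)
  C. eⁿ — O(eⁿ) does not grow strictly slower than h(n)
  D. 17 — O(1) does not grow strictly faster than f(n)

Only option A (2n) lies strictly between.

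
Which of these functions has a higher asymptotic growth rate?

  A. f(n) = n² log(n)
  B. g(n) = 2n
A

f(n) = n² log(n) is O(n² log n), while g(n) = 2n is O(n).
Since O(n² log n) grows faster than O(n), f(n) dominates.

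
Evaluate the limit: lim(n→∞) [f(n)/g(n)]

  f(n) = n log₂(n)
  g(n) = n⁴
0

Since n log₂(n) (O(n log n)) grows slower than n⁴ (O(n⁴)),
the ratio f(n)/g(n) → 0 as n → ∞.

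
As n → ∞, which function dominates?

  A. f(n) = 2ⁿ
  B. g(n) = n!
B

f(n) = 2ⁿ is O(2ⁿ), while g(n) = n! is O(n!).
Since O(n!) grows faster than O(2ⁿ), g(n) dominates.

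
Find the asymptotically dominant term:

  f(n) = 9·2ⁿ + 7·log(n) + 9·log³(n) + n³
9·2ⁿ

Looking at each term:
  - 9·2ⁿ is O(2ⁿ)
  - 7·log(n) is O(log n)
  - 9·log³(n) is O(log³ n)
  - n³ is O(n³)

The term 9·2ⁿ (O(2ⁿ)) grows fastest and dominates all others.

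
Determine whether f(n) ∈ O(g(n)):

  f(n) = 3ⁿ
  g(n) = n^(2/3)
False

f(n) = 3ⁿ is O(3ⁿ), and g(n) = n^(2/3) is O(n^(2/3)).
Since O(3ⁿ) grows faster than O(n^(2/3)), f(n) = O(g(n)) is false.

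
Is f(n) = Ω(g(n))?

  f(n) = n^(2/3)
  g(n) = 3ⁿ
False

f(n) = n^(2/3) is O(n^(2/3)), and g(n) = 3ⁿ is O(3ⁿ).
Since O(n^(2/3)) grows slower than O(3ⁿ), f(n) = Ω(g(n)) is false.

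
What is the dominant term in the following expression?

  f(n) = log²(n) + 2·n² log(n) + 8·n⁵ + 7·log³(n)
8·n⁵

Looking at each term:
  - log²(n) is O(log² n)
  - 2·n² log(n) is O(n² log n)
  - 8·n⁵ is O(n⁵)
  - 7·log³(n) is O(log³ n)

The term 8·n⁵ (O(n⁵)) grows fastest and dominates all others.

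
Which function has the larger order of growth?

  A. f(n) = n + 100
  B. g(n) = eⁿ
B

f(n) = n + 100 is O(n), while g(n) = eⁿ is O(eⁿ).
Since O(eⁿ) grows faster than O(n), g(n) dominates.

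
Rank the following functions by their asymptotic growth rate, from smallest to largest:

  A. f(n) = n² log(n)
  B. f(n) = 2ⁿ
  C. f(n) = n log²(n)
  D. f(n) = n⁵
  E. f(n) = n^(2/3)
E < C < A < D < B

Comparing growth rates:
E = n^(2/3) is O(n^(2/3))
C = n log²(n) is O(n log² n)
A = n² log(n) is O(n² log n)
D = n⁵ is O(n⁵)
B = 2ⁿ is O(2ⁿ)

Therefore, the order from slowest to fastest is: E < C < A < D < B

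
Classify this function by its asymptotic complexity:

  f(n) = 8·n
O(n)

The dominant term in 8·n is 8·n, which is Θ(n).
Constants are absorbed, so the tightest bound is O(n).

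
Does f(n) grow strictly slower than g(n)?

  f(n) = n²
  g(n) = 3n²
False

f(n) = n² is O(n²), and g(n) = 3n² is O(n²).
Since they have the same growth rate, f(n) = o(g(n)) is false.
(f = o(g) requires f to grow strictly slower, not equal.)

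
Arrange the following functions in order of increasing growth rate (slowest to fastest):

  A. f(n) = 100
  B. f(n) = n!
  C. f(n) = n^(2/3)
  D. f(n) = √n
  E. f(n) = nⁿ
A < D < C < B < E

Comparing growth rates:
A = 100 is O(1)
D = √n is O(√n)
C = n^(2/3) is O(n^(2/3))
B = n! is O(n!)
E = nⁿ is O(nⁿ)

Therefore, the order from slowest to fastest is: A < D < C < B < E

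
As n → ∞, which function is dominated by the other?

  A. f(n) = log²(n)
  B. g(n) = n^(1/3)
A

f(n) = log²(n) is O(log² n), while g(n) = n^(1/3) is O(n^(1/3)).
Since O(log² n) grows slower than O(n^(1/3)), f(n) is dominated.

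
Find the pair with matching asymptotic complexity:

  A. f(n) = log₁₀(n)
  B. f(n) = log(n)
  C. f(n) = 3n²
A and B

Examining each function:
  A. log₁₀(n) is O(log n)
  B. log(n) is O(log n)
  C. 3n² is O(n²)

Functions A and B both have the same complexity class.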